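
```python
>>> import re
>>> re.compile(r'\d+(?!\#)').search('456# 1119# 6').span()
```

The negative lookahead/lookbehind blocks any match where the forbidden context is present.
The match spans [0:2] → '45'.

(0, 2)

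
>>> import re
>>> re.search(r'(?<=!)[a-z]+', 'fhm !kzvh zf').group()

'kzvh'

The lookaround is zero-width — it requires the adjacent text to match without consuming it, so the asserted text isn't part of the match.
`search` walks the string left to right and returns the first match it finds.
The match spans [5:9] → 'kzvh'.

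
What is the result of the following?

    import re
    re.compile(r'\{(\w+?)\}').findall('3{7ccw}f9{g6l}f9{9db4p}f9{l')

['7ccw', 'g6l', '9db4p']

`findall` collects group 1 from each match (3 total).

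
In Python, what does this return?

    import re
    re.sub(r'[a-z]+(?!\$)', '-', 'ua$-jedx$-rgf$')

The negative lookahead/lookbehind blocks any match where the forbidden context is present.
Matches: at [0:1] → 'u'; at [4:7] → 'jed'; at [10:12] → 'rg'.
Each match is replaced by '-'.

'-a$--x$--f$'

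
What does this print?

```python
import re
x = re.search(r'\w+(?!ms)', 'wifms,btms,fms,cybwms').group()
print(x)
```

wifms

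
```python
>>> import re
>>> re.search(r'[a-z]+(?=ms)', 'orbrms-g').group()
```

The lookaround is zero-width — it requires the adjacent text to match without consuming it, so the asserted text isn't part of the match.
The match spans [0:4] → 'orbr'.

'orbr'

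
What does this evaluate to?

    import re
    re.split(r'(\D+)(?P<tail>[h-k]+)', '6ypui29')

Pattern: one or more of a non-digit (captured); then one or more of a character in [h-k] (captured as 'tail').
Matches to split on: at [1:5] → 'ypui'.
With a capturing group present, the delimiter's captured portion is kept in the result list.

['6', 'ypu', 'i', '29']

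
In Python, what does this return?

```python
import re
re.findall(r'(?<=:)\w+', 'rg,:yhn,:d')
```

['yhn', 'd']

The lookaround is zero-width — it requires the adjacent text to match without consuming it, so the asserted text isn't part of the match.
Since nothing is captured, `findall` lists the 2 matched substrings directly.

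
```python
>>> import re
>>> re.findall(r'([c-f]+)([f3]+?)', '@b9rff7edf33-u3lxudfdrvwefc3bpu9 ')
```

[('f', 'f'), ('edf', '3'), ('d', 'f'), ('efc', '3')]

Because the quantifier is non-greedy, it stops expanding at the earliest point where the rest of the pattern can succeed.
With 2 capturing groups, `findall` returns a 2-tuple per match.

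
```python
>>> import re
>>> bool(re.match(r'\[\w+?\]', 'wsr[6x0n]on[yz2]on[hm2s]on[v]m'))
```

`match` is anchored at position 0; if the pattern doesn't fit there, it returns None.
Here position 0 doesn't satisfy it, so the call returns None, and `bool(None)` is False.

False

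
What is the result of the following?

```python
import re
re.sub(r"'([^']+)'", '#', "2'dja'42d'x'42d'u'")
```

'2#42d#42d#'

Every occurrence is swapped for '#'.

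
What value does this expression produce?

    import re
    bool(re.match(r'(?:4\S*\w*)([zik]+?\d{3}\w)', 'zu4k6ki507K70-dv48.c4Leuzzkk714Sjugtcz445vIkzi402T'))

False

`match` is anchored at position 0; if the pattern doesn't fit there, it returns None.
Here position 0 doesn't satisfy it, so the call returns None, and `bool(None)` is False.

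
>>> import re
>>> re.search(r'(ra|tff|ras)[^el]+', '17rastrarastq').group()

'rastrarastq'

`re.search` scans for the first position where the pattern succeeds.
The match spans [2:13] → 'rastrarastq'.
Captured: group 1 = 'ra'.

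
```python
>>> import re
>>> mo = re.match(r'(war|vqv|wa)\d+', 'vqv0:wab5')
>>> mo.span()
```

With `match`, the pattern is implicitly anchored at the beginning.
The match spans [0:4] → 'vqv0'.
Captured: group 1 = 'vqv'.

(0, 4)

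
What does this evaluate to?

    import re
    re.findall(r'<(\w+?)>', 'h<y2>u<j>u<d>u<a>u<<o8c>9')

Matches: at [1:5] match '<y2>', group 1 = 'y2'; at [6:9] match '<j>', group 1 = 'j'; at [10:13] match '<d>', group 1 = 'd'; at [14:17] match '<a>', group 1 = 'a'; at [19:24] match '<o8c>', group 1 = 'o8c'.
One capturing group, so `findall` returns just the captured substring from each match — 5 in all.

['y2', 'j', 'd', 'a', 'o8c']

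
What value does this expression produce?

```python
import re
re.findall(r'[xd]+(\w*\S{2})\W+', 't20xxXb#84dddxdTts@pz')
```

`findall` collects group 1 from each match (2 total).

['Xb', 'Tts']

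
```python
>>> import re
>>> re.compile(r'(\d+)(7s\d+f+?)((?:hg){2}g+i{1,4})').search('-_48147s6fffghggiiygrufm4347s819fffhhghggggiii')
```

This matches one or more of a digit (captured); then the literal '7s', then one or more of a digit, then one or more of the literal 'f' (lazy) (captured); then the literal 'hg' repeated 2 times, then one or more of the literal 'g', then 1 to 4 of the literal 'i' (captured).
Unlike `match`, `search` isn't anchored — it looks for the pattern anywhere in the string.
Here nothing in the string fits, so the call returns None.

None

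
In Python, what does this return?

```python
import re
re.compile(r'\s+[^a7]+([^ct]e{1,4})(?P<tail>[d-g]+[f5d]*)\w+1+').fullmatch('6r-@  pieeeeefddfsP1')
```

None

Pattern: one or more of whitespace, then one or more of any character except [a7]; then any character except [ct], then 1 to 4 of a literal 'e' (captured); then one or more of a character in [d-g], then zero or more of one of [f5d] (captured as 'tail'); then one or more of a word character; then one or more of a literal '1'.
`re.fullmatch` is like wrapping the pattern in `^…$` (in single-line mode).
Here there's no way to consume every character, so the call returns None.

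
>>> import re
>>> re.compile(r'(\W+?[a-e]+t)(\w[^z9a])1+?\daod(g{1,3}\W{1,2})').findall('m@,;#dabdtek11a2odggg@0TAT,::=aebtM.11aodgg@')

[(',::=aebt', 'M.', 'gg@')]

This matches one or more of a non-word character (lazy), then one or more of a character in [a-e], then a literal 't' (captured); then a word character, then any character except [z9a] (captured); then one or more of a literal '1' (lazy), then a digit, then the literal 'aod'; then 1 to 3 of a literal 'g', then 1 to 2 of a non-word character (captured).
`findall` packs the 3 group values into a tuple for every match.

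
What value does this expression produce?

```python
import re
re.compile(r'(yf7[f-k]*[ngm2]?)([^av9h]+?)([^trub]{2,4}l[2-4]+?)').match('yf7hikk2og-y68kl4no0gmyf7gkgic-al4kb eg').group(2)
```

The pattern matches the literal 'yf7', then zero or more of a character in [f-k], then optionally one of [ngm2] (captured); then one or more of any character except [av9h] (lazy) (captured); then 2 to 4 of any character except [trub], then the literal 'l', then one or more of a character in [2-4] (lazy) (captured).
`match` is anchored at position 0; if the pattern doesn't fit there, it returns None.
The match spans [0:17] → 'yf7hikk2og-y68kl4'.
Captured: group 1 = 'yf7hikk2', group 2 = 'og-', group 3 = 'y68kl4'.

'og-'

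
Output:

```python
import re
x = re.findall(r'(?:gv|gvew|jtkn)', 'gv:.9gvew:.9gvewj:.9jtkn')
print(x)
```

Branches in `(...|...)` are attempted left-to-right; the first branch that allows the whole pattern to succeed is taken.
With no groups in the pattern, `findall` gives back each whole match — 4 here.

['gv', 'gv', 'gv', 'jtkn']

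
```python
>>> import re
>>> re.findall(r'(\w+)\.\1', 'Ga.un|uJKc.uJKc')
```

['uJKc']

The backreference `\1` re-matches whatever the first group consumed, character for character.
Walking the string: at [6:15] match 'uJKc.uJKc', group 1 = 'uJKc'.
One capturing group, so `findall` returns just the captured substring from the one match — 1 in all.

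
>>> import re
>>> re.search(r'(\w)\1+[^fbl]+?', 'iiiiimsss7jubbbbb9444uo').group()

A backreference is literal: `\1` must see the identical characters the first group matched.
`re.search` tries every starting position until one works.
The match spans [0:6] → 'iiiiim'.
Captured: group 1 = 'i'.

'iiiiim'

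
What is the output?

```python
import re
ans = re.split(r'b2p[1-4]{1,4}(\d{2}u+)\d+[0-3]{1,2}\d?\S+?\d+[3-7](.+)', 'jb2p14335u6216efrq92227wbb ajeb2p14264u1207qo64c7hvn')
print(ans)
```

The pattern matches the literal 'b2p', then 1 to 4 of a character in [1-4]; then exactly 2 of a digit, then one or more of a literal 'u' (captured); then one or more of a digit, then 1 to 2 of a character in [0-3], then optionally a digit; then one or more of a non-whitespace character (lazy); then one or more of a digit, then a character in [3-7]; then one or more of any character (captured).
Matches to split on: at [1:52] → 'b2p14335u6216efrq92227wbb ajeb2p14264u1207qo64c7hvn'.
Because the pattern has a capturing group, `split` also inserts each captured text between the pieces.

['j', '35u', 'wbb ajeb2p14264u1207qo64c7hvn', '']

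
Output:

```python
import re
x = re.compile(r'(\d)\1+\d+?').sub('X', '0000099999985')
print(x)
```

After group 1 captures some text, `\1` only succeeds where that same text appears again.
Each match is replaced by 'X'.

XX5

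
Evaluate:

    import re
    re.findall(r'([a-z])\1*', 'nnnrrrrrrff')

['n', 'r', 'f']

`\1` is not a pattern — it's the concrete string captured by group 1, re-applied verbatim.
Scanning left to right: at [0:3] match 'nnn', group 1 = 'n'; at [3:9] match 'rrrrrr', group 1 = 'r'; at [9:11] match 'ff', group 1 = 'f'.
With a single group, `findall` returns only what that group captured — 3 items.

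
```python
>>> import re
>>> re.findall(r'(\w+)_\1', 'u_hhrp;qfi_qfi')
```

`\1` has to match the exact text group 1 already captured.
Because there's exactly one group, `findall` drops the full match and keeps group 1 from the one hit.

['qfi']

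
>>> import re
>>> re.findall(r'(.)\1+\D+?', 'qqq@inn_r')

`\1` is not a pattern — it's the concrete string captured by group 1, re-applied verbatim.
Because there's exactly one group, `findall` drops the full match and keeps group 1 from each hit.

['q', 'n']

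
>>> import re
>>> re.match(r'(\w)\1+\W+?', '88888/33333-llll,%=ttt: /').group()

'88888/'

A backreference is literal: `\1` must see the identical characters the first group matched.
With `match`, the pattern is implicitly anchored at the beginning.
The match spans [0:6] → '88888/'.
Captured: group 1 = '8'.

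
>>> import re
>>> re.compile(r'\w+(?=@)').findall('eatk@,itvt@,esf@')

['eatk', 'itvt', 'esf']

Because the assertion is zero-width, the text it checks is not consumed and won't appear in the result.
Matches: at [0:4] → 'eatk'; at [6:10] → 'itvt'; at [12:15] → 'esf'.
`findall` yields the raw match text (3 of them) because the pattern has no groups.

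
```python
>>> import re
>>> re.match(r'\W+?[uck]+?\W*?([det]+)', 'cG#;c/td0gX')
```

`re.match` won't scan ahead — the pattern has to work from the very first character.
Here position 0 doesn't satisfy it, so the call returns None.

None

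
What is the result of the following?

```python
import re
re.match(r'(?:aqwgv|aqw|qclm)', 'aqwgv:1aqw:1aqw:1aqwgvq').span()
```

(0, 5)

Alternation isn't longest-match — the leftmost alternative that fits at this position is chosen.
`match` is anchored at position 0; if the pattern doesn't fit there, it returns None.
The match spans [0:5] → 'aqwgv'.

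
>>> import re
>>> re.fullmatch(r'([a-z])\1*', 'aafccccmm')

None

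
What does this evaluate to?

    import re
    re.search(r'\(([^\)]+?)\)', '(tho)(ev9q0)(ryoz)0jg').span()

(0, 5)

Unlike `match`, `search` isn't anchored — it looks for the pattern anywhere in the string.
The match spans [0:5] → '(tho)'.
Captured: group 1 = 'tho'.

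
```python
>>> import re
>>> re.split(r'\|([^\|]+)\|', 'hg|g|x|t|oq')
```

['hg', 'g', 'x', 't', 'oq']

`re.split` interleaves the captured-group text with the surrounding fragments.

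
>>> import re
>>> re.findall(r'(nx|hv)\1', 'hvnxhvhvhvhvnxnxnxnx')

After group 1 captures some text, `\1` only succeeds where that same text appears again.
Scanning left to right: at [4:8] match 'hvhv', group 1 = 'hv'; at [8:12] match 'hvhv', group 1 = 'hv'; at [12:16] match 'nxnx', group 1 = 'nx'; at [16:20] match 'nxnx', group 1 = 'nx'.
With a single group, `findall` returns only what that group captured — 4 items.

['hv', 'hv', 'nx', 'nx']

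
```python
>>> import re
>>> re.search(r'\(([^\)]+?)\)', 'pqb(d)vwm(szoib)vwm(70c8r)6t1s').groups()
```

The match spans [3:6] → '(d)'.
Captured: group 1 = 'd'.

('d',)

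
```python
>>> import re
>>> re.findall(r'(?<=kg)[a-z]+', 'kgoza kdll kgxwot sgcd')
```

['oza', 'xwot']

The positive lookaround only admits positions where the adjacent text matches; those characters stay outside the span.
Walking the string: at [2:5] → 'oza'; at [13:17] → 'xwot'.
No capturing groups, so `findall` returns the 2 full match strings.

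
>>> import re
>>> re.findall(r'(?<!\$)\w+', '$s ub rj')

['ub', 'rj']

The negative lookaround is zero-width — it rules out positions where the adjacent text would match, without consuming anything.
Matches: at [3:5] → 'ub'; at [6:8] → 'rj'.
No capturing groups, so `findall` returns the 2 full match strings.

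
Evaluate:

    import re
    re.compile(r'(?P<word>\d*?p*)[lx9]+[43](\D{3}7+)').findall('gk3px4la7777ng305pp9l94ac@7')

This matches zero or more of a digit (lazy), then zero or more of a literal 'p' (captured as 'word'); then one or more of one of [lx9], then one of [43]; then exactly 3 of a non-digit, then one or more of a literal '7' (captured).
Scanning left to right: at [14:27] match '305pp9l94ac@7', groups = ('305pp', 'ac@7').
2 groups means the one result is a tuple of 2 captured strings — 1 here.

[('305pp', 'ac@7')]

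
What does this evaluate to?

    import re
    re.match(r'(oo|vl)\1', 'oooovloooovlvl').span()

(0, 4)

After group 1 captures some text, `\1` only succeeds where that same text appears again.
`match` is anchored at position 0; if the pattern doesn't fit there, it returns None.
The match spans [0:4] → 'oooo'.
Captured: group 1 = 'oo'.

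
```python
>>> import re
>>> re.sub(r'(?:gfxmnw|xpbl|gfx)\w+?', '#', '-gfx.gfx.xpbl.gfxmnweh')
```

'-gfx.gfx.xpbl.#h'

`|` is ordered: at each position the engine commits to the first alternative that works.
Each match is replaced by '#'.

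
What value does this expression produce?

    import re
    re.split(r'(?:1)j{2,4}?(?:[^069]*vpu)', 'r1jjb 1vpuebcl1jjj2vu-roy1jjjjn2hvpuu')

['r', 'u']

Pattern: a literal '1' (non-capturing group); then 2 to 4 of a literal 'j' (lazy); then zero or more of any character except [069], then the literal 'vpu' (non-capturing group).
Matches to split on: at [1:36] → '1jjb 1vpuebcl1jjj2vu-roy1jjjjn2hvpu'.
`split` removes every match and returns the 2 fragments in between.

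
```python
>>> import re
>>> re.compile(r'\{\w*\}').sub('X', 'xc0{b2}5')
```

'xc0X5'

`sub` substitutes 'X' at each match site.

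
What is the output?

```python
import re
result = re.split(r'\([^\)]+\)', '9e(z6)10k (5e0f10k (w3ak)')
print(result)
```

['9e', '10k ', '']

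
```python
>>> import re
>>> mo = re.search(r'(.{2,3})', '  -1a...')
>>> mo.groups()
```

The match spans [0:3] → '  -'.
Captured: group 1 = '  -'.

('  -',)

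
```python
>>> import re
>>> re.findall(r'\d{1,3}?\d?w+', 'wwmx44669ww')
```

`findall` yields the raw match text (1 of them) because the pattern has no groups.

['4669ww']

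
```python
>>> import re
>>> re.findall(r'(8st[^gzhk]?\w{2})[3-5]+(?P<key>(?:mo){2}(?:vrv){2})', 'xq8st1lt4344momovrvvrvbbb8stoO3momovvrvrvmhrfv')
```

The pattern matches the literal '8st', then optionally any character except [gzhk], then exactly 2 of a word character (captured); then one or more of a character in [3-5]; then the literal 'mo' repeated 2 times, then the literal 'vrv' repeated 2 times (captured as 'key').
`findall` packs the 2 group values into a tuple for every match.

[('8st1lt', 'momovrvvrv')]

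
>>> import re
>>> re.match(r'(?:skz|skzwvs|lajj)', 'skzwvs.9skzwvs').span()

(0, 3)

The regex engine tests alternatives in the order written; an earlier branch that matches wins even if a later one would match more.
`match` is anchored at position 0; if the pattern doesn't fit there, it returns None.
The match spans [0:3] → 'skz'.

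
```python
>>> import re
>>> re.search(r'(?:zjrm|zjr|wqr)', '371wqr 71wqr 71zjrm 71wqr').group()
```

`search` walks the string left to right and returns the first match it finds.
The match spans [3:6] → 'wqr'.

'wqr'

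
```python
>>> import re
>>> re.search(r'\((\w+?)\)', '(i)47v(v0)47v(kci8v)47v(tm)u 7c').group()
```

The match spans [0:3] → '(i)'.

'(i)'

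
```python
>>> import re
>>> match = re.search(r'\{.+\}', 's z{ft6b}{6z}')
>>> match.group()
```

'{ft6b}{6z}'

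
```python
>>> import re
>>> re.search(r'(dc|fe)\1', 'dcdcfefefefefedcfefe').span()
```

(0, 4)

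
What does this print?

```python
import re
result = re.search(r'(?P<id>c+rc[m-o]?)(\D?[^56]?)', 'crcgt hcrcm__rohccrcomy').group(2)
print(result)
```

gt

Pattern: one or more of the literal 'c', then the literal 'rc', then optionally a character in [m-o] (captured as 'id'); then optionally a non-digit, then optionally any character except [56] (captured).
Unlike `match`, `search` isn't anchored — it looks for the pattern anywhere in the string.
The match spans [0:5] → 'crcgt'.
Captured: group 1 = 'crc', group 2 = 'gt'.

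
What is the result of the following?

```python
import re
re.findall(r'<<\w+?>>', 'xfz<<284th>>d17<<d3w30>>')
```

['<<284th>>', '<<d3w30>>']

Matches: at [3:12] → '<<284th>>'; at [15:24] → '<<d3w30>>'.
With no groups in the pattern, `findall` gives back each whole match — 2 here.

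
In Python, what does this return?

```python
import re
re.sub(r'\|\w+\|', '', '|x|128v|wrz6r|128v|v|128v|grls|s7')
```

'128v128v128vs7'

`sub` substitutes '' at each match site.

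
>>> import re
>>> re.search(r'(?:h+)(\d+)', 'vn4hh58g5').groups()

('58',)

Pattern: one or more of a literal 'h' (non-capturing group); then one or more of a digit (captured).
Unlike `match`, `search` isn't anchored — it looks for the pattern anywhere in the string.
The match spans [3:7] → 'hh58'.
Captured: group 1 = '58'.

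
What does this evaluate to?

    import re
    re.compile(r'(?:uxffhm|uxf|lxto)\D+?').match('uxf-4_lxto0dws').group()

'uxf-'

`re.match` won't scan ahead — the pattern has to work from the very first character.
The match spans [0:4] → 'uxf-'.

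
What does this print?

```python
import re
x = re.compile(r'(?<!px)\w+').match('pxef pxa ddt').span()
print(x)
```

(0, 4)

A negative assertion filters positions out without eating any characters.
`re.match` only tries the pattern at the start of the string.
The match spans [0:4] → 'pxef'.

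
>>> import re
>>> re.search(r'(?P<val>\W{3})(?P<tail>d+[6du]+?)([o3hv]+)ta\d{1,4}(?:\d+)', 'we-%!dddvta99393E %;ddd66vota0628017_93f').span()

(2, 16)

The pattern matches exactly 3 of a non-word character (captured as 'val'); then one or more of the literal 'd', then one or more of one of [6du] (lazy) (captured as 'tail'); then one or more of one of [o3hv] (captured); then the literal 'ta', then 1 to 4 of a digit; then one or more of a digit (non-capturing group).
`search` walks the string left to right and returns the first match it finds.
The match spans [2:16] → '-%!dddvta99393'.
Captured: group 1 = '-%!', group 2 = 'ddd', group 3 = 'v'.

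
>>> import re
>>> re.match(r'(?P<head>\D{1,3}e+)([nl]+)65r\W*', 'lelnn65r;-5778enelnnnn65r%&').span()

(0, 10)

With `match`, the pattern is implicitly anchored at the beginning.
The match spans [0:10] → 'lelnn65r;-'.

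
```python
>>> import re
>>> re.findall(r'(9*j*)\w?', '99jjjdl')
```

With a single group, `findall` returns only what that group captured — 3 items.

['99jjj', '', '']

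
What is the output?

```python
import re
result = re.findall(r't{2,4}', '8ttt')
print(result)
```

With no groups in the pattern, `findall` gives back each whole match — 1 here.

['ttt']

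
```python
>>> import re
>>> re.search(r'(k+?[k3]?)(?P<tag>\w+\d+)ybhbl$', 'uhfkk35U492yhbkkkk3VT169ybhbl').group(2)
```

'35U492yhbkkkk3VT169'

The match spans [3:29] → 'kk35U492yhbkkkk3VT169ybhbl'.
Captured: group 1 = 'kk', group 2 = '35U492yhbkkkk3VT169'.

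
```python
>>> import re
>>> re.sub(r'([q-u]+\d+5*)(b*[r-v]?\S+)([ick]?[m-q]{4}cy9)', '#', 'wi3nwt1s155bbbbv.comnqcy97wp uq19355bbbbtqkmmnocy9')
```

'wi3nw#7wp #'

This matches one or more of a character in [q-u], then one or more of a digit, then zero or more of the literal '5' (captured); then zero or more of the literal 'b', then optionally a character in [r-v], then one or more of a non-whitespace character (captured); then optionally one of [ick], then exactly 4 of a character in [m-q], then the literal 'cy9' (captured).
Matches: at [5:25] → 't1s155bbbbv.comnqcy9'; at [29:50] → 'uq19355bbbbtqkmmnocy9'.
`sub` substitutes '#' at each match site.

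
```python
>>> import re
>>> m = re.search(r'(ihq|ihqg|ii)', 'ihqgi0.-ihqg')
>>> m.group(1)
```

'ihq'

The match spans [0:3] → 'ihq'.
Captured: group 1 = 'ihq'.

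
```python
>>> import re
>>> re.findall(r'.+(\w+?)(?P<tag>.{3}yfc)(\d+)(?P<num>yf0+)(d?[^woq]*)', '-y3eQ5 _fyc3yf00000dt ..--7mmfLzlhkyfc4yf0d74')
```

The pattern matches one or more of any character; then one or more of a word character (lazy) (captured); then exactly 3 of any character, then the literal 'yfc' (captured as 'tag'); then one or more of a digit (captured); then the literal 'yf', then one or more of a literal '0' (captured as 'num'); then optionally a literal 'd', then zero or more of any character except [woq] (captured).
Matches: at [0:45] match '-y3eQ5 _fyc3yf00000dt ..--7mmfLzlhkyfc4yf0d74', groups = ('z', 'lhkyfc', '4', 'yf0', 'd74').
5 groups means the one result is a tuple of 5 captured strings — 1 here.

[('z', 'lhkyfc', '4', 'yf0', 'd74')]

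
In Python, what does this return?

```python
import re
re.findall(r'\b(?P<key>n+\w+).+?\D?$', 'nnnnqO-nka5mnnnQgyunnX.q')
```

['nnnnqO']

The pattern matches a word boundary (`\b`, zero-width); then one or more of the literal 'n', then one or more of a word character (captured as 'key'); then one or more of any character (lazy), then optionally a non-digit; then anchored at the end.
Walking the string: at [0:24] match 'nnnnqO-nka5mnnnQgyunnX.q', group 1 = 'nnnnqO'.
`findall` collects group 1 from the one match (1 total).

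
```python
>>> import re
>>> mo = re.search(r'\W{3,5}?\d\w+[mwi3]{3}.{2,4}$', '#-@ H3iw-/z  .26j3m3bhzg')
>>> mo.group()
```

The match spans [11:24] → '  .26j3m3bhzg'.

'  .26j3m3bhzg'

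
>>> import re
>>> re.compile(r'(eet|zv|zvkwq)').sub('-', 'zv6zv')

'-6-'

`sub` substitutes '-' at each match site.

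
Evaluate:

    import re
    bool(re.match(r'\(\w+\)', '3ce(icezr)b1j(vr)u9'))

False

`match` is anchored at position 0; if the pattern doesn't fit there, it returns None.
Here the pattern fails at index 0, so the call returns None, and `bool(None)` is False.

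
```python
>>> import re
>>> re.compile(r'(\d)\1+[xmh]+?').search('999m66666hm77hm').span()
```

The backreference `\1` re-matches whatever the first group consumed, character for character.
`search` walks the string left to right and returns the first match it finds.
The match spans [0:4] → '999m'.
Captured: group 1 = '9'.

(0, 4)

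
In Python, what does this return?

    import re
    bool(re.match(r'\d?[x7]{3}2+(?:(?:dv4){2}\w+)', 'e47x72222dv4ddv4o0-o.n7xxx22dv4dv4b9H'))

False

The pattern matches optionally a digit, then exactly 3 of one of [x7], then one or more of a literal '2'; then the literal 'dv4' repeated 2 times, then one or more of a word character (non-capturing group).
`match` is anchored at position 0; if the pattern doesn't fit there, it returns None.
Here position 0 doesn't satisfy it, so the call returns None, and `bool(None)` is False.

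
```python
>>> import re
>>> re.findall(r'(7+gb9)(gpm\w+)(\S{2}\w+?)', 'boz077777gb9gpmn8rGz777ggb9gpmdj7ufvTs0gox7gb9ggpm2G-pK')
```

The pattern matches one or more of the literal '7', then the literal 'gb9' (captured); then the literal 'gpm', then one or more of a word character (captured); then exactly 2 of a non-whitespace character, then one or more of a word character (lazy) (captured).
With 3 capturing groups, `findall` returns a 3-tuple per match.

[('77777gb9', 'gpmn8rGz777ggb9gpmdj7ufvTs0gox7gb9ggpm2G', '-pK')]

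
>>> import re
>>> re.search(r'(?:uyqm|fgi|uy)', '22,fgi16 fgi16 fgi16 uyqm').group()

`re.search` scans for the first position where the pattern succeeds.
The match spans [3:6] → 'fgi'.

'fgi'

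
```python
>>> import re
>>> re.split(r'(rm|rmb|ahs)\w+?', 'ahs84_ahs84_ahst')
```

Matches to split on: at [0:4] → 'ahs8'; at [6:10] → 'ahs8'; at [12:16] → 'ahst'.
`re.split` interleaves the captured-group text with the surrounding fragments.

['', 'ahs', '4_', 'ahs', '4_', 'ahs', '']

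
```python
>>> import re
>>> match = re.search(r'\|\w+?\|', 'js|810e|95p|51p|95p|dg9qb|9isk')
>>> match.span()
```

Unlike `match`, `search` isn't anchored — it looks for the pattern anywhere in the string.
The match spans [2:8] → '|810e|'.

(2, 8)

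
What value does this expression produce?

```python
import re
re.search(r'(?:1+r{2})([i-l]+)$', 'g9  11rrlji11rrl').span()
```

Pattern: one or more of the literal '1', then exactly 2 of the literal 'r' (non-capturing group); then one or more of a character in [i-l] (captured); then anchored at the end.
The match spans [11:16] → '11rrl'.

(11, 16)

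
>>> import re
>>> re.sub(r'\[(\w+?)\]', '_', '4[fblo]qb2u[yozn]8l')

`sub` substitutes '_' at each match site.

'4_qb2u_8l'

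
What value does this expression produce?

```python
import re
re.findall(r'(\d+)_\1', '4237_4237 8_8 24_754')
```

The backreference `\1` re-matches whatever the first group consumed, character for character.
Scanning left to right: at [0:9] match '4237_4237', group 1 = '4237'; at [10:13] match '8_8', group 1 = '8'.
Because there's exactly one group, `findall` drops the full match and keeps group 1 from each hit.

['4237', '8']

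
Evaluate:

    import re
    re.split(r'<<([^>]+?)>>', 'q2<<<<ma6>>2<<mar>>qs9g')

Matches to split on: at [2:11] → '<<<<ma6>>'; at [12:19] → '<<mar>>'.
Because the pattern has a capturing group, `split` also inserts each captured text between the pieces.

['q2', '<<ma6', '2', 'mar', 'qs9g']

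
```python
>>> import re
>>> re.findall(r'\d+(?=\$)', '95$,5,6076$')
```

['95', '6076']

The lookaround is zero-width — it requires the adjacent text to match without consuming it, so the asserted text isn't part of the match.
No capturing groups, so `findall` returns the 2 full match strings.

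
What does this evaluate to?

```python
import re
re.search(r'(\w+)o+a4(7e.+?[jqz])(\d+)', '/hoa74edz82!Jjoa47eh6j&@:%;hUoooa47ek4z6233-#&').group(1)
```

'Jj'

The pattern matches one or more of a word character (captured); then one or more of a literal 'o', then the literal 'a4'; then the literal '7e', then one or more of any character (lazy), then one of [jqz] (captured); then one or more of a digit (captured).
Unlike `match`, `search` isn't anchored — it looks for the pattern anywhere in the string.
The match spans [12:43] → 'Jjoa47eh6j&@:%;hUoooa47ek4z6233'.
Captured: group 1 = 'Jj', group 2 = '7eh6j&@:%;hUoooa47ek4z', group 3 = '6233'.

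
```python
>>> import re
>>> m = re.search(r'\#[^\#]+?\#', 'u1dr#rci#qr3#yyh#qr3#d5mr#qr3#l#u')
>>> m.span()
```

(4, 9)

`re.search` scans for the first position where the pattern succeeds.
The match spans [4:9] → '#rci#'.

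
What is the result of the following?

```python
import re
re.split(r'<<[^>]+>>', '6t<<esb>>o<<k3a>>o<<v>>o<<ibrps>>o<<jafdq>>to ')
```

['6t', 'o', 'o', 'o', 'o', 'to ']

The string is cut at each match, leaving 6 pieces.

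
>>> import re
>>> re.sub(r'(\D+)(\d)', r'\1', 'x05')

'x5'

This matches one or more of a non-digit (captured); then a digit (captured).
The replacement refers to a captured group, so each match is rewritten using its own captured text.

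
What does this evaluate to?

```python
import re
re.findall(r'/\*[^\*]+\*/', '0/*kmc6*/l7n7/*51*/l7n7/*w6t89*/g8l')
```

['/*kmc6*/', '/*51*/', '/*w6t89*/']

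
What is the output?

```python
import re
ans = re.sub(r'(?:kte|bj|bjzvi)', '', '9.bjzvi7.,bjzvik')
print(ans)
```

9.zvi7.,zvik

Branches in `(...|...)` are attempted left-to-right; the first branch that allows the whole pattern to succeed is taken.
Matches: at [2:4] → 'bj'; at [10:12] → 'bj'.
`sub` substitutes '' at each match site.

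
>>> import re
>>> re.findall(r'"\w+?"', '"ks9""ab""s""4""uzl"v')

['"ks9"', '"ab"', '"s"', '"4"', '"uzl"']

Matches: at [0:5] → '"ks9"'; at [5:9] → '"ab"'; at [9:12] → '"s"'; at [12:15] → '"4"'; at [15:20] → '"uzl"'.
Since nothing is captured, `findall` lists the 5 matched substrings directly.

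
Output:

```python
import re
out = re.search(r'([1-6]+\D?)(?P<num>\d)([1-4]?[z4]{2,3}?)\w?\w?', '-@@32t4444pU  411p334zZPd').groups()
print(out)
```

The pattern matches one or more of a character in [1-6], then optionally a non-digit (captured); then a digit (captured as 'num'); then optionally a character in [1-4], then 2 to 3 of one of [z4] (lazy) (captured); then optionally a word character, then optionally a word character.
`search` walks the string left to right and returns the first match it finds.
The match spans [3:12] → '32t4444pU'.
Captured: group 1 = '32t', group 2 = '4', group 3 = '444'.

('32t', '4', '444')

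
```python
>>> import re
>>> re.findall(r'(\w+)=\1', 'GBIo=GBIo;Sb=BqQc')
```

['GBIo']

A backreference is literal: `\1` must see the identical characters the first group matched.
Matches: at [0:9] match 'GBIo=GBIo', group 1 = 'GBIo'.
Because there's exactly one group, `findall` drops the full match and keeps group 1 from the one hit.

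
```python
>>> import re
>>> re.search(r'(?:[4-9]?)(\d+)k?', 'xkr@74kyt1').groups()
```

('4',)

The match spans [4:7] → '74k'.
Captured: group 1 = '4'.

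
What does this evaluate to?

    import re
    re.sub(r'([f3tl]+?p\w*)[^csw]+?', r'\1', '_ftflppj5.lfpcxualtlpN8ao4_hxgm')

Pattern: one or more of one of [f3tl] (lazy), then a literal 'p', then zero or more of a word character (captured); then one or more of any character except [csw] (lazy).
The replacement refers to a captured group, so each match is rewritten using its own captured text.

'_ftflppj5lfpcxualtlpN8ao4_hxg'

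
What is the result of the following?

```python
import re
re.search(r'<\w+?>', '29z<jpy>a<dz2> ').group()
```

'<jpy>'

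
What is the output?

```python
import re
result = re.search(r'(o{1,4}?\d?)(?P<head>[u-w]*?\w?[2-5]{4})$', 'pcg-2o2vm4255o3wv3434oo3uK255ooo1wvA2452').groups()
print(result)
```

('ooo1', 'wvA2452')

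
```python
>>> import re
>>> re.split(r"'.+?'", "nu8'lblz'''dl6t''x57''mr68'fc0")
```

['nu8', '', '', '', 'fc0']

Lazy quantifiers expand one character at a time until the remainder of the pattern can match.
Matches to split on: at [3:9] → "'lblz'"; at [9:16] → "''dl6t'"; at [16:21] → "'x57'"; at [21:27] → "'mr68'".
Each match becomes a cut point; 5 segments remain.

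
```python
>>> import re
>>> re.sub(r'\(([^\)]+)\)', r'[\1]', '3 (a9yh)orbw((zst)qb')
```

'3 [a9yh]orbw[(zst]qb'

Matches: at [2:8] → '(a9yh)'; at [12:18] → '((zst)'.
`\1` in the replacement pulls in group 1's text for each match.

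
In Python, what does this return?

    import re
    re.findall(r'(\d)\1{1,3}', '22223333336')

`\1` has to match the exact text group 1 already captured.
With a single group, `findall` returns only what that group captured — 3 items.

['2', '3', '3']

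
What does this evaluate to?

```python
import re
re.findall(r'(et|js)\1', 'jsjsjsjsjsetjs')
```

['js', 'js']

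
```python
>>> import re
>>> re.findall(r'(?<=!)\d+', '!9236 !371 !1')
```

['9236', '371', '1']

The `(?=…)`/`(?<=…)` assertion just peeks at neighbouring text; it doesn't advance the match position.
Walking the string: at [1:5] → '9236'; at [7:10] → '371'; at [12:13] → '1'.
With no groups in the pattern, `findall` gives back each whole match — 3 here.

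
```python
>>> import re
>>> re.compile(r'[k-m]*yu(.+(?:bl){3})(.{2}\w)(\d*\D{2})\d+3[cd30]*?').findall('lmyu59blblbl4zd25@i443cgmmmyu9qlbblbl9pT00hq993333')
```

The pattern matches zero or more of a character in [k-m], then the literal 'yu'; then one or more of any character, then the literal 'bl' repeated 3 times (captured); then exactly 2 of any character, then a word character (captured); then zero or more of a digit, then exactly 2 of a non-digit (captured); then one or more of a digit, then a literal '3'; then zero or more of one of [cd30] (lazy).
Multiple groups make `findall` return tuples — one 3-tuple for the one match.

[('59blblbl', '4zd', '25@i')]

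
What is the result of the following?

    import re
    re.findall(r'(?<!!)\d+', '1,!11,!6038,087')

['1', '1', '038', '087']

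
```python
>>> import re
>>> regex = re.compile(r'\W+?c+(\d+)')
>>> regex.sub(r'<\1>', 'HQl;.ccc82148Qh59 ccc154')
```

This matches one or more of a non-word character (lazy), then one or more of a literal 'c'; then one or more of a digit (captured).
Matches: at [3:13] → ';.ccc82148'; at [17:24] → ' ccc154'.
Each match is replaced using the text its own group 1 captured.

'HQl<82148>Qh59<154>'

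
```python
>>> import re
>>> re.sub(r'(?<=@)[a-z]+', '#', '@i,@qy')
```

The positive lookaround only admits positions where the adjacent text matches; those characters stay outside the span.
`sub` substitutes '#' at each match site.

'@#,@#'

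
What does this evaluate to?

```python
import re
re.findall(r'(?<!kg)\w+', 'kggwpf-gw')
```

The negative lookahead/lookbehind blocks any match where the forbidden context is present.
Matches: at [0:6] → 'kggwpf'; at [7:9] → 'gw'.
Since nothing is captured, `findall` lists the 2 matched substrings directly.

['kggwpf', 'gw']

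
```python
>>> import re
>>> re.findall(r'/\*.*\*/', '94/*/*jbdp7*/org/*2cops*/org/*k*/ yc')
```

['/*/*jbdp7*/org/*2cops*/org/*k*/']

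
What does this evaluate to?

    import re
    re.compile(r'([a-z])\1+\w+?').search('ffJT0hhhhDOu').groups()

('f',)

The match spans [0:3] → 'ffJ'.
Captured: group 1 = 'f'.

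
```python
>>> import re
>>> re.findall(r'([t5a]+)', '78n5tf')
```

Pattern: one or more of one of [t5a] (captured).
Scanning left to right: at [3:5] match '5t', group 1 = '5t'.
With a single group, `findall` returns only what that group captured — 1 item.

['5t']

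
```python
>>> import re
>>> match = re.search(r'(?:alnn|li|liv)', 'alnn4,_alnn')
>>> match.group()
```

'alnn'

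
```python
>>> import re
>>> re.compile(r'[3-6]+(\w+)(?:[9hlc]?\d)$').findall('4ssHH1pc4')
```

['ssHH1pc']

The pattern matches one or more of a character in [3-6]; then one or more of a word character (captured); then optionally one of [9hlc], then a digit (non-capturing group); then anchored at the end.
Scanning left to right: at [0:9] match '4ssHH1pc4', group 1 = 'ssHH1pc'.
Because there's exactly one group, `findall` drops the full match and keeps group 1 from the one hit.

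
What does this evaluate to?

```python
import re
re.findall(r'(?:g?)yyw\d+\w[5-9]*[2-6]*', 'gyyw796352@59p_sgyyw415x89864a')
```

['gyyw796352', 'gyyw415x89864']

The pattern matches optionally a literal 'g' (non-capturing group); then the literal 'yyw', then one or more of a digit; then a word character, then zero or more of a character in [5-9], then zero or more of a character in [2-6].
Walking the string: at [0:10] → 'gyyw796352'; at [16:29] → 'gyyw415x89864'.
With no groups in the pattern, `findall` gives back each whole match — 2 here.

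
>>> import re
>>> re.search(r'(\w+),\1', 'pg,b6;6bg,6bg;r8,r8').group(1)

'6bg'

`\1` has to match the exact text group 1 already captured.
`re.search` tries every starting position until one works.
The match spans [6:13] → '6bg,6bg'.
Captured: group 1 = '6bg'.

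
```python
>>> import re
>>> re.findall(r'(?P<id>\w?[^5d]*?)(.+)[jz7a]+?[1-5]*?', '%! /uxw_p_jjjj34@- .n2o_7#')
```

The pattern matches optionally a word character, then zero or more of any character except [5d] (lazy) (captured as 'id'); then one or more of any character (captured); then one or more of one of [jz7a] (lazy), then zero or more of a character in [1-5] (lazy).
Scanning left to right: at [0:25] match '%! /uxw_p_jjjj34@- .n2o_7', groups = ('', '%! /uxw_p_jjjj34@- .n2o_').
2 groups means the one result is a tuple of 2 captured strings — 1 here.

[('', '%! /uxw_p_jjjj34@- .n2o_')]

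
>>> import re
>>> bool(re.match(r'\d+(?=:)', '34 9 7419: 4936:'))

False

The positive lookaround only admits positions where the adjacent text matches; those characters stay outside the span.
`match` is anchored at position 0; if the pattern doesn't fit there, it returns None.
Here the string doesn't start with a match, so the call returns None, and `bool(None)` is False.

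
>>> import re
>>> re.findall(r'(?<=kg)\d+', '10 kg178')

['178']

The positive lookaround only admits positions where the adjacent text matches; those characters stay outside the span.
Walking the string: at [5:8] → '178'.
Since nothing is captured, `findall` lists the 1 matched substring directly.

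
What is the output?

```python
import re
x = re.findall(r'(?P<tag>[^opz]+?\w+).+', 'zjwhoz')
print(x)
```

['jwho']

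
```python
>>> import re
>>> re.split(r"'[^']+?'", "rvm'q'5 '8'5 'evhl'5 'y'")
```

Matches to split on: at [3:6] → "'q'"; at [8:11] → "'8'"; at [13:19] → "'evhl'"; at [21:24] → "'y'".
`split` removes every match and returns the 5 fragments in between.

['rvm', '5 ', '5 ', '5 ', '']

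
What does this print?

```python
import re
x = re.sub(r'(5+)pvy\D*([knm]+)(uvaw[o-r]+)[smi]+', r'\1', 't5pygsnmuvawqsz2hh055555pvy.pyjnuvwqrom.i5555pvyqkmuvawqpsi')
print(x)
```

t5pygsnmuvawqsz2hh055555pvy.pyjnuvwqrom.i5555

The replacement refers to a captured group, so each match is rewritten using its own captured text.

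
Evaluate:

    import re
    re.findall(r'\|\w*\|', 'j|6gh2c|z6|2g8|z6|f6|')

['|6gh2c|', '|2g8|', '|f6|']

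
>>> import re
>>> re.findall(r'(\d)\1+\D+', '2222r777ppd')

The backreference `\1` re-matches whatever the first group consumed, character for character.
Matches: at [0:5] match '2222r', group 1 = '2'; at [5:11] match '777ppd', group 1 = '7'.
`findall` collects group 1 from each match (2 total).

['2', '7']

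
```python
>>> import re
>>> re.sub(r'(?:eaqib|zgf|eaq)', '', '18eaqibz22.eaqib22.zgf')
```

'18z22.22.'

Branches in `(...|...)` are attempted left-to-right; the first branch that allows the whole pattern to succeed is taken.
Matches: at [2:7] → 'eaqib'; at [11:16] → 'eaqib'; at [19:22] → 'zgf'.
Each match is replaced by ''.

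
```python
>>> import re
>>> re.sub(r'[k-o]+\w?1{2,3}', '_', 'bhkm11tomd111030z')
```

Pattern: one or more of a character in [k-o]; then optionally a word character, then 2 to 3 of the literal '1'.
Matches: at [2:6] → 'km11'; at [7:13] → 'omd111'.
Each match is replaced by '_'.

'bh_t_030z'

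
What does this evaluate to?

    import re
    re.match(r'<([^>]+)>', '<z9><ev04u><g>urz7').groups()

('z9',)

With `match`, the pattern is implicitly anchored at the beginning.
The match spans [0:4] → '<z9>'.
Captured: group 1 = 'z9'.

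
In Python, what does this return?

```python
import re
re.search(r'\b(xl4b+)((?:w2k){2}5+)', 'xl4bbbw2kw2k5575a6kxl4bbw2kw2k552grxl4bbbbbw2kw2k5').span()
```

The pattern matches a word boundary (`\b`, zero-width); then the literal 'xl4', then one or more of a literal 'b' (captured); then the literal 'w2k' repeated 2 times, then one or more of a literal '5' (captured).
`search` walks the string left to right and returns the first match it finds.
The match spans [0:14] → 'xl4bbbw2kw2k55'.
Captured: group 1 = 'xl4bbb', group 2 = 'w2kw2k55'.

(0, 14)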